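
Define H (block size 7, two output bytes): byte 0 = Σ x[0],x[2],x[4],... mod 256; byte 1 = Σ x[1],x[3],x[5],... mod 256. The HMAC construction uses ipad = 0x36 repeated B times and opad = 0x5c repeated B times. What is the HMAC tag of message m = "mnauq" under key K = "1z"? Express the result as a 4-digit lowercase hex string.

786a

Key "1z" = 31 7a is 2 bytes ≤ B = 7; zero-pad to 7 bytes: K' = 31 7a 00 00 00 00 00.
K' ⊕ ipad = 07 4c 36 36 36 36 36.  K' ⊕ opad = 6d 26 5c 5c 5c 5c 5c.
Inner input = (K'⊕ipad) ∥ m = 07 4c 36 36 36 36 36 ∥ 6d 6e 61 75 71.
Inner hash: even-index sum = 396 mod 256 = 140; odd-index sum = 503 mod 256 = 247 → 8c f7.
Outer input = (K'⊕opad) ∥ inner = 6d 26 5c 5c 5c 5c 5c ∥ 8c f7.
Outer hash (tag): even-index sum = 632 mod 256 = 120; odd-index sum = 362 mod 256 = 106 → 78 6a.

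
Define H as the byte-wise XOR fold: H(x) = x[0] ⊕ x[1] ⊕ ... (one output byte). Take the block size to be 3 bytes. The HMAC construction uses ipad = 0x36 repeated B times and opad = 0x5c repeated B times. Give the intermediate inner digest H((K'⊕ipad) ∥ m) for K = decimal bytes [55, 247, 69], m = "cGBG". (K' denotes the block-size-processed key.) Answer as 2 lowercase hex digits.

92

Key decimal bytes [55, 247, 69] = 37 f7 45 is exactly B = 3 bytes: K' = 37 f7 45.
K' ⊕ ipad = 01 c1 73.
Inner input = 01 c1 73 ∥ 63 47 42 47.
Inner hash: XOR 01⊕c1⊕73⊕63⊕47⊕42⊕47 = 92.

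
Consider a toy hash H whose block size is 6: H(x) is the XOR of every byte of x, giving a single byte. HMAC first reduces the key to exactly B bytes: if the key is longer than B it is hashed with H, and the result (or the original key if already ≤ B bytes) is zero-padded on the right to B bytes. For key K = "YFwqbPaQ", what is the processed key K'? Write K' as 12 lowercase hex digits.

|K| = 8 > B = 6, so first hash the key.
H(K): XOR 59⊕46⊕77⊕71⊕62⊕50⊕61⊕51 = 1b.
Zero-pad H(K) = 1b to 6 bytes: K' = 1b 00 00 00 00 00.

1b0000000000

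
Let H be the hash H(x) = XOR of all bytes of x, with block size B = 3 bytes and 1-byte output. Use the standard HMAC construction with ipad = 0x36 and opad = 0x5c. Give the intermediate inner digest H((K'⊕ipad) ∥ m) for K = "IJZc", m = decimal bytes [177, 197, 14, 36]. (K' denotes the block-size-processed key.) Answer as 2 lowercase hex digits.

52

Key "IJZc" = 49 4a 5a 63 is 4 bytes > B = 3, so hash it first: H(key) = 3a, then zero-pad to 3 bytes: K' = 3a 00 00.
K' ⊕ ipad = 0c 36 36.
Inner input = 0c 36 36 ∥ b1 c5 0e 24.
Inner hash: XOR 0c⊕36⊕36⊕b1⊕c5⊕0e⊕24 = 52.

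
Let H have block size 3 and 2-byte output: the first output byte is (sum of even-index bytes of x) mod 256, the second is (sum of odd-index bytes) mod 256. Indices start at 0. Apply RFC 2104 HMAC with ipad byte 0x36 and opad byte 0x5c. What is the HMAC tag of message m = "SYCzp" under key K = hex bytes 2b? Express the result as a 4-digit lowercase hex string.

0f82

Key hex bytes 2b is 1 byte ≤ B = 3; zero-pad to 3 bytes: K' = 2b 00 00.
K' ⊕ ipad = 1d 36 36.  K' ⊕ opad = 77 5c 5c.
Inner input = (K'⊕ipad) ∥ m = 1d 36 36 ∥ 53 59 43 7a 70.
Inner hash: even-index sum = 294 mod 256 = 38; odd-index sum = 316 mod 256 = 60 → 26 3c.
Outer input = (K'⊕opad) ∥ inner = 77 5c 5c ∥ 26 3c.
Outer hash (tag): even-index sum = 271 mod 256 = 15; odd-index sum = 130 mod 256 = 130 → 0f 82.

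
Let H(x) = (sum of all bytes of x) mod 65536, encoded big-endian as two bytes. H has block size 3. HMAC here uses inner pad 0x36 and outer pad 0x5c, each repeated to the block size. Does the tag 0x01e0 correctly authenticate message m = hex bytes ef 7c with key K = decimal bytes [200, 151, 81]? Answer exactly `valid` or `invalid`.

Key decimal bytes [200, 151, 81] = c8 97 51 is exactly B = 3 bytes: K' = c8 97 51.
K' ⊕ ipad = fe a1 67; K' ⊕ opad = 94 cb 0d.
Inner hash: sum = 254+161+103+239+124 = 881 → 03 71.
Outer hash (recomputed tag): sum = 148+203+13+3+113 = 480 → 01 e0.
Recomputed tag = 01e0; claimed = 01e0 → match.

valid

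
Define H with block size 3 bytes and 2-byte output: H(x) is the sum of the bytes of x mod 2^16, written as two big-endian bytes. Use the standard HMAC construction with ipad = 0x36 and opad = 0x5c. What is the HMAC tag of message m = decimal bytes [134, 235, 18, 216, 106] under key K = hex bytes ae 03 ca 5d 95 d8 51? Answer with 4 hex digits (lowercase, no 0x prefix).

Key hex bytes ae 03 ca 5d 95 d8 51 is 7 bytes > B = 3, so hash it first: H(key) = 03 96, then zero-pad to 3 bytes: K' = 03 96 00.
K' ⊕ ipad = 35 a0 36.  K' ⊕ opad = 5f ca 5c.
Inner input = (K'⊕ipad) ∥ m = 35 a0 36 ∥ 86 eb 12 d8 6a.
Inner hash: sum = 53+160+54+134+235+18+216+106 = 976 → 03 d0.
Outer input = (K'⊕opad) ∥ inner = 5f ca 5c ∥ 03 d0.
Outer hash (tag): sum = 95+202+92+3+208 = 600 → 02 58.

0258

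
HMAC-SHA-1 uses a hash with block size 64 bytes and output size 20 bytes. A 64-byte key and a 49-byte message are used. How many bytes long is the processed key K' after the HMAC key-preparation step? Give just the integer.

64

Key is 64 ≤ 64 bytes, zero-padded: |K'| = 64.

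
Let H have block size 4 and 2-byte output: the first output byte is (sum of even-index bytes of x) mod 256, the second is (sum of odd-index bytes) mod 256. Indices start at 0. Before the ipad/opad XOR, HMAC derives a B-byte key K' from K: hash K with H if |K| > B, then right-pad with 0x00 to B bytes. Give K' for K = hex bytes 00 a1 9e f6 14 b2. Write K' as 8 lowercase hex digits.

|K| = 6 > B = 4, so first hash the key.
H(K): even-index sum = 178 mod 256 = 178; odd-index sum = 585 mod 256 = 73 → b2 49.
Zero-pad H(K) = b2 49 to 4 bytes: K' = b2 49 00 00.

b2490000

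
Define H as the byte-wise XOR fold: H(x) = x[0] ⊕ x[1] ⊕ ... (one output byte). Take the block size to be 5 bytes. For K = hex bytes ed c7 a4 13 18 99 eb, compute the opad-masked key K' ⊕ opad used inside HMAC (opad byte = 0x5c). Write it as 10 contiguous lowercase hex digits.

ab5c5c5c5c

Key hex bytes ed c7 a4 13 18 99 eb is 7 bytes > B = 5, so hash it first: H(key) = f7, then zero-pad to 5 bytes: K' = f7 00 00 00 00.
XOR each byte with 0x5c: f7⊕5c=ab, 00⊕5c=5c, 00⊕5c=5c, 00⊕5c=5c, 00⊕5c=5c.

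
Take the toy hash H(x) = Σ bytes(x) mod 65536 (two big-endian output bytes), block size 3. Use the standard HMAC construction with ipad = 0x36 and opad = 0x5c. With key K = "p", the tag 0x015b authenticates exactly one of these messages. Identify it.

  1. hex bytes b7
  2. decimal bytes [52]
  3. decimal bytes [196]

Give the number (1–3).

3

Key "p" = 70 is 1 byte ≤ B = 3; zero-pad to 3 bytes: K' = 70 00 00.
K' ⊕ ipad = 46 36 36; K' ⊕ opad = 2c 5c 5c.
m1: inner = H(46 36 36 b7) = 01 69; tag = H(2c 5c 5c 01 69) = 014e
m2: inner = H(46 36 36 34) = 00 e6; tag = H(2c 5c 5c 00 e6) = 01ca
m3: inner = H(46 36 36 c4) = 01 76; tag = H(2c 5c 5c 01 76) = 015b ← matches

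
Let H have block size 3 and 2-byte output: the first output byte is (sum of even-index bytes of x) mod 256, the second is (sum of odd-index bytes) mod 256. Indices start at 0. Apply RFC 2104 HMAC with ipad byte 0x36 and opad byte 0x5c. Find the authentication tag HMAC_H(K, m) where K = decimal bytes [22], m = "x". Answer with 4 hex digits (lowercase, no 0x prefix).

54b2

Key decimal bytes [22] = 16 is 1 byte ≤ B = 3; zero-pad to 3 bytes: K' = 16 00 00.
K' ⊕ ipad = 20 36 36.  K' ⊕ opad = 4a 5c 5c.
Inner input = (K'⊕ipad) ∥ m = 20 36 36 ∥ 78.
Inner hash: even-index sum = 86 mod 256 = 86; odd-index sum = 174 mod 256 = 174 → 56 ae.
Outer input = (K'⊕opad) ∥ inner = 4a 5c 5c ∥ 56 ae.
Outer hash (tag): even-index sum = 340 mod 256 = 84; odd-index sum = 178 mod 256 = 178 → 54 b2.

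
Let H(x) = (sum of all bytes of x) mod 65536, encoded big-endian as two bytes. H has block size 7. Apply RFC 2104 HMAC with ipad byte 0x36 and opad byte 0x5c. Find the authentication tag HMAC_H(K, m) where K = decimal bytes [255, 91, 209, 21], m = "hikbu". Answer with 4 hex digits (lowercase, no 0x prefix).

Key decimal bytes [255, 91, 209, 21] = ff 5b d1 15 is 4 bytes ≤ B = 7; zero-pad to 7 bytes: K' = ff 5b d1 15 00 00 00.
K' ⊕ ipad = c9 6d e7 23 36 36 36.  K' ⊕ opad = a3 07 8d 49 5c 5c 5c.
Inner input = (K'⊕ipad) ∥ m = c9 6d e7 23 36 36 36 ∥ 68 69 6b 62 75.
Inner hash: sum = 201+109+231+35+54+54+54+104+105+107+98+117 = 1269 → 04 f5.
Outer input = (K'⊕opad) ∥ inner = a3 07 8d 49 5c 5c 5c ∥ 04 f5.
Outer hash (tag): sum = 163+7+141+73+92+92+92+4+245 = 909 → 03 8d.

038d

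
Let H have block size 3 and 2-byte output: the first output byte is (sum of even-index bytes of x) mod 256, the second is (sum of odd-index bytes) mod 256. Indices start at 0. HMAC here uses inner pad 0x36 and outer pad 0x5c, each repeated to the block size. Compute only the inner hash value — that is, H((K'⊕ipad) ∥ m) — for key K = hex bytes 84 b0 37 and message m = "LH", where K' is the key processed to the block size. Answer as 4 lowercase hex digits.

Key hex bytes 84 b0 37 is exactly B = 3 bytes: K' = 84 b0 37.
K' ⊕ ipad = b2 86 01.
Inner input = b2 86 01 ∥ 4c 48.
Inner hash: even-index sum = 251 mod 256 = 251; odd-index sum = 210 mod 256 = 210 → fb d2.

fbd2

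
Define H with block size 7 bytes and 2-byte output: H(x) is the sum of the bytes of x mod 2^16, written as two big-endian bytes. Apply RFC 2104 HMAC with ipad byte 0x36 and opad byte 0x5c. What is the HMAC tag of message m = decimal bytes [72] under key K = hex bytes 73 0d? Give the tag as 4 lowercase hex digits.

Key hex bytes 73 0d is 2 bytes ≤ B = 7; zero-pad to 7 bytes: K' = 73 0d 00 00 00 00 00.
K' ⊕ ipad = 45 3b 36 36 36 36 36.  K' ⊕ opad = 2f 51 5c 5c 5c 5c 5c.
Inner input = (K'⊕ipad) ∥ m = 45 3b 36 36 36 36 36 ∥ 48.
Inner hash: sum = 69+59+54+54+54+54+54+72 = 470 → 01 d6.
Outer input = (K'⊕opad) ∥ inner = 2f 51 5c 5c 5c 5c 5c ∥ 01 d6.
Outer hash (tag): sum = 47+81+92+92+92+92+92+1+214 = 803 → 03 23.

0323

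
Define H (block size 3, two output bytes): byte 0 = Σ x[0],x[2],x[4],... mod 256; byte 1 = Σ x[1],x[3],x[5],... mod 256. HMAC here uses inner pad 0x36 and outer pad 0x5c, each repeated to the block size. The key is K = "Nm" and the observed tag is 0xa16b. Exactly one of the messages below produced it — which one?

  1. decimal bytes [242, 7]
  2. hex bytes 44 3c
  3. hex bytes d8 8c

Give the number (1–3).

Key "Nm" = 4e 6d is 2 bytes ≤ B = 3; zero-pad to 3 bytes: K' = 4e 6d 00.
K' ⊕ ipad = 78 5b 36; K' ⊕ opad = 12 31 5c.
m1: inner = H(78 5b 36 f2 07) = b5 4d; tag = H(12 31 5c b5 4d) = bbe6
m2: inner = H(78 5b 36 44 3c) = ea 9f; tag = H(12 31 5c ea 9f) = 0d1b
m3: inner = H(78 5b 36 d8 8c) = 3a 33; tag = H(12 31 5c 3a 33) = a16b ← matches

3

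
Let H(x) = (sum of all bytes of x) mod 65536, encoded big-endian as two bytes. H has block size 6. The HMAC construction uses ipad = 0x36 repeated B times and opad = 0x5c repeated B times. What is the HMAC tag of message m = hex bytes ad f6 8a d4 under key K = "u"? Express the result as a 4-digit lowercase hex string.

Key "u" = 75 is 1 byte ≤ B = 6; zero-pad to 6 bytes: K' = 75 00 00 00 00 00.
K' ⊕ ipad = 43 36 36 36 36 36.  K' ⊕ opad = 29 5c 5c 5c 5c 5c.
Inner input = (K'⊕ipad) ∥ m = 43 36 36 36 36 36 ∥ ad f6 8a d4.
Inner hash: sum = 67+54+54+54+54+54+173+246+138+212 = 1106 → 04 52.
Outer input = (K'⊕opad) ∥ inner = 29 5c 5c 5c 5c 5c ∥ 04 52.
Outer hash (tag): sum = 41+92+92+92+92+92+4+82 = 587 → 02 4b.

024b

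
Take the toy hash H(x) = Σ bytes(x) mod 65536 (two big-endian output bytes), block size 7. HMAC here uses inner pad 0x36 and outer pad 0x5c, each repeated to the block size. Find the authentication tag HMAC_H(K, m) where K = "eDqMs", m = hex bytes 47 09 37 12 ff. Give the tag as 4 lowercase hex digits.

Key "eDqMs" = 65 44 71 4d 73 is 5 bytes ≤ B = 7; zero-pad to 7 bytes: K' = 65 44 71 4d 73 00 00.
K' ⊕ ipad = 53 72 47 7b 45 36 36.  K' ⊕ opad = 39 18 2d 11 2f 5c 5c.
Inner input = (K'⊕ipad) ∥ m = 53 72 47 7b 45 36 36 ∥ 47 09 37 12 ff.
Inner hash: sum = 83+114+71+123+69+54+54+71+9+55+18+255 = 976 → 03 d0.
Outer input = (K'⊕opad) ∥ inner = 39 18 2d 11 2f 5c 5c ∥ 03 d0.
Outer hash (tag): sum = 57+24+45+17+47+92+92+3+208 = 585 → 02 49.

0249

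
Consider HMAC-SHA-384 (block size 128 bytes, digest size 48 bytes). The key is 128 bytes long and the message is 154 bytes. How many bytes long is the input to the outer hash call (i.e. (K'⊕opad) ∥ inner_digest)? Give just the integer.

176

Key is 128 ≤ 128 bytes, zero-padded: |K'| = 128.
Outer input = (K'⊕opad) ∥ H(inner) → 128 + 48 = 176 bytes.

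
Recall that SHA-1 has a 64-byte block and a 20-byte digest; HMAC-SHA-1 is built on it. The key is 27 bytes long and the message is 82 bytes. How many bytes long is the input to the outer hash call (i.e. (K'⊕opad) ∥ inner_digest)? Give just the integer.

84

Key is 27 ≤ 64 bytes, zero-padded: |K'| = 64.
Outer input = (K'⊕opad) ∥ H(inner) → 64 + 20 = 84 bytes.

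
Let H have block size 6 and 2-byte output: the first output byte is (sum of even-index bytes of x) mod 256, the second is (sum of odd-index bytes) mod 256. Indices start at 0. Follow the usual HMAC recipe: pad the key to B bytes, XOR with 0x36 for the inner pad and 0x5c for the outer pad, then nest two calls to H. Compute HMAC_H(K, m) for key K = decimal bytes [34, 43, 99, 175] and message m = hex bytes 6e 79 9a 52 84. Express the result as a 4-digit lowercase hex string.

Key decimal bytes [34, 43, 99, 175] = 22 2b 63 af is 4 bytes ≤ B = 6; zero-pad to 6 bytes: K' = 22 2b 63 af 00 00.
K' ⊕ ipad = 14 1d 55 99 36 36.  K' ⊕ opad = 7e 77 3f f3 5c 5c.
Inner input = (K'⊕ipad) ∥ m = 14 1d 55 99 36 36 ∥ 6e 79 9a 52 84.
Inner hash: even-index sum = 555 mod 256 = 43; odd-index sum = 439 mod 256 = 183 → 2b b7.
Outer input = (K'⊕opad) ∥ inner = 7e 77 3f f3 5c 5c ∥ 2b b7.
Outer hash (tag): even-index sum = 324 mod 256 = 68; odd-index sum = 637 mod 256 = 125 → 44 7d.

447d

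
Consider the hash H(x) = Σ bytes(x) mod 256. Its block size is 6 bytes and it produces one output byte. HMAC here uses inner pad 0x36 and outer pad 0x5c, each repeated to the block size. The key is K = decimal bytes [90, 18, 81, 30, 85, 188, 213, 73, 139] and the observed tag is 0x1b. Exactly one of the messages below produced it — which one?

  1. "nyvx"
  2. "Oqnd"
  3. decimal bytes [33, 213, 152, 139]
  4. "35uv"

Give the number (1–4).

Key decimal bytes [90, 18, 81, 30, 85, 188, 213, 73, 139] = 5a 12 51 1e 55 bc d5 49 8b is 9 bytes > B = 6, so hash it first: H(key) = 95, then zero-pad to 6 bytes: K' = 95 00 00 00 00 00.
K' ⊕ ipad = a3 36 36 36 36 36; K' ⊕ opad = c9 5c 5c 5c 5c 5c.
m1: inner = H(a3 36 36 36 36 36 6e 79 76 78) = 86; tag = H(c9 5c 5c 5c 5c 5c 86) = 1b ← matches
m2: inner = H(a3 36 36 36 36 36 4f 71 6e 64) = 43; tag = H(c9 5c 5c 5c 5c 5c 43) = d8
m3: inner = H(a3 36 36 36 36 36 21 d5 98 8b) = ca; tag = H(c9 5c 5c 5c 5c 5c ca) = 5f
m4: inner = H(a3 36 36 36 36 36 33 35 75 76) = 04; tag = H(c9 5c 5c 5c 5c 5c 04) = 99

1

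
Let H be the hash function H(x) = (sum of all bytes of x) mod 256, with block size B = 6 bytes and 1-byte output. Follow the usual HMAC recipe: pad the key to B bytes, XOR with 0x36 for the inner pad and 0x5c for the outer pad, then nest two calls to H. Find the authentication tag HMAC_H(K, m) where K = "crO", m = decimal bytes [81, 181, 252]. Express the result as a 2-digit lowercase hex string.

Key "crO" = 63 72 4f is 3 bytes ≤ B = 6; zero-pad to 6 bytes: K' = 63 72 4f 00 00 00.
K' ⊕ ipad = 55 44 79 36 36 36.  K' ⊕ opad = 3f 2e 13 5c 5c 5c.
Inner input = (K'⊕ipad) ∥ m = 55 44 79 36 36 36 ∥ 51 b5 fc.
Inner hash: sum = 85+68+121+54+54+54+81+181+252 = 950; mod 256 = 182 → b6.
Outer input = (K'⊕opad) ∥ inner = 3f 2e 13 5c 5c 5c ∥ b6.
Outer hash (tag): sum = 63+46+19+92+92+92+182 = 586; mod 256 = 74 → 4a.

4a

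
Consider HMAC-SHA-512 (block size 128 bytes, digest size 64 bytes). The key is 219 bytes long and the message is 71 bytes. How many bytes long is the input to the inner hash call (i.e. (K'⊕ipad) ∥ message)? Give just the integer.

199

Key is 219 > 128 bytes, so it is hashed to 64 bytes then zero-padded to 128: |K'| = 128.
Inner input = (K'⊕ipad) ∥ m → 128 + 71 = 199 bytes.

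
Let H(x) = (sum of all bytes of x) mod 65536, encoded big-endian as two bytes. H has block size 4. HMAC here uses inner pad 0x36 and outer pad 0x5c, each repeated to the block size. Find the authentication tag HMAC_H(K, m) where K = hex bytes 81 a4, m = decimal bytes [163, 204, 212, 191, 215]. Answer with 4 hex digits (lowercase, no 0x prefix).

Key hex bytes 81 a4 is 2 bytes ≤ B = 4; zero-pad to 4 bytes: K' = 81 a4 00 00.
K' ⊕ ipad = b7 92 36 36.  K' ⊕ opad = dd f8 5c 5c.
Inner input = (K'⊕ipad) ∥ m = b7 92 36 36 ∥ a3 cc d4 bf d7.
Inner hash: sum = 183+146+54+54+163+204+212+191+215 = 1422 → 05 8e.
Outer input = (K'⊕opad) ∥ inner = dd f8 5c 5c ∥ 05 8e.
Outer hash (tag): sum = 221+248+92+92+5+142 = 800 → 03 20.

0320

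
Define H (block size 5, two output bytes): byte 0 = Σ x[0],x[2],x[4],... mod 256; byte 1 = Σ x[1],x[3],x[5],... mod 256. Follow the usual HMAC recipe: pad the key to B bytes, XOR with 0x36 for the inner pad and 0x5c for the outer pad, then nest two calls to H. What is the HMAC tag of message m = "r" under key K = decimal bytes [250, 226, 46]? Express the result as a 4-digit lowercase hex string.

Key decimal bytes [250, 226, 46] = fa e2 2e is 3 bytes ≤ B = 5; zero-pad to 5 bytes: K' = fa e2 2e 00 00.
K' ⊕ ipad = cc d4 18 36 36.  K' ⊕ opad = a6 be 72 5c 5c.
Inner input = (K'⊕ipad) ∥ m = cc d4 18 36 36 ∥ 72.
Inner hash: even-index sum = 282 mod 256 = 26; odd-index sum = 380 mod 256 = 124 → 1a 7c.
Outer input = (K'⊕opad) ∥ inner = a6 be 72 5c 5c ∥ 1a 7c.
Outer hash (tag): even-index sum = 496 mod 256 = 240; odd-index sum = 308 mod 256 = 52 → f0 34.

f034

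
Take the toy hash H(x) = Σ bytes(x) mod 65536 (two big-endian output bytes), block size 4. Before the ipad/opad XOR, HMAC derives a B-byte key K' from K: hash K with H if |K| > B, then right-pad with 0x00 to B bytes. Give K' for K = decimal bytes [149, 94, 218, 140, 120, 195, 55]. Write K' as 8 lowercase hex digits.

|K| = 7 > B = 4, so first hash the key.
H(K): sum = 149+94+218+140+120+195+55 = 971 → 03 cb.
Zero-pad H(K) = 03 cb to 4 bytes: K' = 03 cb 00 00.

03cb0000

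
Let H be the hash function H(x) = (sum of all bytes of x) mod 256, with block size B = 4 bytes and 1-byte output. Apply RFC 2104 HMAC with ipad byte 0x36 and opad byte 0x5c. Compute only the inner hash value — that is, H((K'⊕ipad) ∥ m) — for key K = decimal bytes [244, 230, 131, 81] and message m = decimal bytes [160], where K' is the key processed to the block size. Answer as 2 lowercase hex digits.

Key decimal bytes [244, 230, 131, 81] = f4 e6 83 51 is exactly B = 4 bytes: K' = f4 e6 83 51.
K' ⊕ ipad = c2 d0 b5 67.
Inner input = c2 d0 b5 67 ∥ a0.
Inner hash: sum = 194+208+181+103+160 = 846; mod 256 = 78 → 4e.

4e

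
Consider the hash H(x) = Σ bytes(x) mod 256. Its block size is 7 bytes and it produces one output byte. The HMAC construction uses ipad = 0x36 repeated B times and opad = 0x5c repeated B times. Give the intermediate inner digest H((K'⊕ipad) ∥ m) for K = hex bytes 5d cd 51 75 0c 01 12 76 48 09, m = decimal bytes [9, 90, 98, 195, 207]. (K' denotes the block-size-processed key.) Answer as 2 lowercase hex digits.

7b

Key hex bytes 5d cd 51 75 0c 01 12 76 48 09 is 10 bytes > B = 7, so hash it first: H(key) = d6, then zero-pad to 7 bytes: K' = d6 00 00 00 00 00 00.
K' ⊕ ipad = e0 36 36 36 36 36 36.
Inner input = e0 36 36 36 36 36 36 ∥ 09 5a 62 c3 cf.
Inner hash: sum = 224+54+54+54+54+54+54+9+90+98+195+207 = 1147; mod 256 = 123 → 7b.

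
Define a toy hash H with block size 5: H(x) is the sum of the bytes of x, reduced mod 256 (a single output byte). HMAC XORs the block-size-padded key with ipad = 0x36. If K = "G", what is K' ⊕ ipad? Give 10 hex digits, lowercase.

7136363636

Key "G" = 47 is 1 byte ≤ B = 5; zero-pad to 5 bytes: K' = 47 00 00 00 00.
XOR each byte with 0x36: 47⊕36=71, 00⊕36=36, 00⊕36=36, 00⊕36=36, 00⊕36=36.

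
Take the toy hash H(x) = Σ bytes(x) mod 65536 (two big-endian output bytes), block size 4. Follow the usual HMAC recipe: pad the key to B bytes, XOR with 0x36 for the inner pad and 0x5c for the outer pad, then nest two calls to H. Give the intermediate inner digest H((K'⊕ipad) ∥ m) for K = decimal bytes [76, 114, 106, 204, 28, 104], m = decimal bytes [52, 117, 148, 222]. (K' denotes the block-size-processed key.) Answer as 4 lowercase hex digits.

Key decimal bytes [76, 114, 106, 204, 28, 104] = 4c 72 6a cc 1c 68 is 6 bytes > B = 4, so hash it first: H(key) = 02 78, then zero-pad to 4 bytes: K' = 02 78 00 00.
K' ⊕ ipad = 34 4e 36 36.
Inner input = 34 4e 36 36 ∥ 34 75 94 de.
Inner hash: sum = 52+78+54+54+52+117+148+222 = 777 → 03 09.

0309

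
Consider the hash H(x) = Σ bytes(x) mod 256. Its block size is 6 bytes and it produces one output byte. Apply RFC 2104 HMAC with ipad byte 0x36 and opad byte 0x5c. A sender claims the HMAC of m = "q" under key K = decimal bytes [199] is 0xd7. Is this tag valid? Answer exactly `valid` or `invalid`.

valid

Key decimal bytes [199] = c7 is 1 byte ≤ B = 6; zero-pad to 6 bytes: K' = c7 00 00 00 00 00.
K' ⊕ ipad = f1 36 36 36 36 36; K' ⊕ opad = 9b 5c 5c 5c 5c 5c.
Inner hash: sum = 241+54+54+54+54+54+113 = 624; mod 256 = 112 → 70.
Outer hash (recomputed tag): sum = 155+92+92+92+92+92+112 = 727; mod 256 = 215 → d7.
Recomputed tag = d7; claimed = d7 → match.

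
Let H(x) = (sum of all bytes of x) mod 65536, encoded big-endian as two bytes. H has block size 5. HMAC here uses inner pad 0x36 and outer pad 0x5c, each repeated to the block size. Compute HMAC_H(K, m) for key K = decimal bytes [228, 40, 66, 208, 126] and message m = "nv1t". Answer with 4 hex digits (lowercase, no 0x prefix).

Key decimal bytes [228, 40, 66, 208, 126] = e4 28 42 d0 7e is exactly B = 5 bytes: K' = e4 28 42 d0 7e.
K' ⊕ ipad = d2 1e 74 e6 48.  K' ⊕ opad = b8 74 1e 8c 22.
Inner input = (K'⊕ipad) ∥ m = d2 1e 74 e6 48 ∥ 6e 76 31 74.
Inner hash: sum = 210+30+116+230+72+110+118+49+116 = 1051 → 04 1b.
Outer input = (K'⊕opad) ∥ inner = b8 74 1e 8c 22 ∥ 04 1b.
Outer hash (tag): sum = 184+116+30+140+34+4+27 = 535 → 02 17.

0217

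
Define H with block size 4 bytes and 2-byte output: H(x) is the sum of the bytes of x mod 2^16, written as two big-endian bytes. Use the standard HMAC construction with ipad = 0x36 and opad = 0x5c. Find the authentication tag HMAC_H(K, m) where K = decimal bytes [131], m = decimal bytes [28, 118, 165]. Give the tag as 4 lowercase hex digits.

0283

Key decimal bytes [131] = 83 is 1 byte ≤ B = 4; zero-pad to 4 bytes: K' = 83 00 00 00.
K' ⊕ ipad = b5 36 36 36.  K' ⊕ opad = df 5c 5c 5c.
Inner input = (K'⊕ipad) ∥ m = b5 36 36 36 ∥ 1c 76 a5.
Inner hash: sum = 181+54+54+54+28+118+165 = 654 → 02 8e.
Outer input = (K'⊕opad) ∥ inner = df 5c 5c 5c ∥ 02 8e.
Outer hash (tag): sum = 223+92+92+92+2+142 = 643 → 02 83.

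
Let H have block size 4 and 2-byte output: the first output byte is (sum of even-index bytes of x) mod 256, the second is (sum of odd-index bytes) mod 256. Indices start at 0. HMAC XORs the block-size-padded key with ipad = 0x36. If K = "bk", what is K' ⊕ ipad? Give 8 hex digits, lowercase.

Key "bk" = 62 6b is 2 bytes ≤ B = 4; zero-pad to 4 bytes: K' = 62 6b 00 00.
XOR each byte with 0x36: 62⊕36=54, 6b⊕36=5d, 00⊕36=36, 00⊕36=36.

545d3636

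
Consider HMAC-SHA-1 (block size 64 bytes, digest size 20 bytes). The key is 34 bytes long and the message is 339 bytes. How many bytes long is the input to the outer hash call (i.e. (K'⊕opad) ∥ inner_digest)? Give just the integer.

Key is 34 ≤ 64 bytes, zero-padded: |K'| = 64.
Outer input = (K'⊕opad) ∥ H(inner) → 64 + 20 = 84 bytes.

84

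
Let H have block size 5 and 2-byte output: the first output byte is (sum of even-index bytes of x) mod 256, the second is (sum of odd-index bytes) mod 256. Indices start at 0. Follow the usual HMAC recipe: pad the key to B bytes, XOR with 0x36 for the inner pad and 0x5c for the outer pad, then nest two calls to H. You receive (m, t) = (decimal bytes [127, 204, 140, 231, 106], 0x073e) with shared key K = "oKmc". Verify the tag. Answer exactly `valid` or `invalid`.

Key "oKmc" = 6f 4b 6d 63 is 4 bytes ≤ B = 5; zero-pad to 5 bytes: K' = 6f 4b 6d 63 00.
K' ⊕ ipad = 59 7d 5b 55 36; K' ⊕ opad = 33 17 31 3f 5c.
Inner hash: even-index sum = 669 mod 256 = 157; odd-index sum = 583 mod 256 = 71 → 9d 47.
Outer hash (recomputed tag): even-index sum = 263 mod 256 = 7; odd-index sum = 243 mod 256 = 243 → 07 f3.
Recomputed tag = 07f3; claimed = 073e → mismatch.

invalid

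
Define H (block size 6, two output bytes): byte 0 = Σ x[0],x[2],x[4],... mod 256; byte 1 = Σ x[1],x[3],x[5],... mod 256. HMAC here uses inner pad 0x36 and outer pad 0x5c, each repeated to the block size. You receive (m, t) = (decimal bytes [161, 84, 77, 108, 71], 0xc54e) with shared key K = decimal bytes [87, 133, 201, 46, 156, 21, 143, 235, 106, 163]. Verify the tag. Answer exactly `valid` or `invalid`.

Key decimal bytes [87, 133, 201, 46, 156, 21, 143, 235, 106, 163] = 57 85 c9 2e 9c 15 8f eb 6a a3 is 10 bytes > B = 6, so hash it first: H(key) = b5 56, then zero-pad to 6 bytes: K' = b5 56 00 00 00 00.
K' ⊕ ipad = 83 60 36 36 36 36; K' ⊕ opad = e9 0a 5c 5c 5c 5c.
Inner hash: even-index sum = 548 mod 256 = 36; odd-index sum = 396 mod 256 = 140 → 24 8c.
Outer hash (recomputed tag): even-index sum = 453 mod 256 = 197; odd-index sum = 334 mod 256 = 78 → c5 4e.
Recomputed tag = c54e; claimed = c54e → match.

valid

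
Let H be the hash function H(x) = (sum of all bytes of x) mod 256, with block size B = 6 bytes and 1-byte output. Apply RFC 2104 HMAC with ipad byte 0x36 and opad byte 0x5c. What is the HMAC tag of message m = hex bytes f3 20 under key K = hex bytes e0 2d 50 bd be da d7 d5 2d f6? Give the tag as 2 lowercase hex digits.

81

Key hex bytes e0 2d 50 bd be da d7 d5 2d f6 is 10 bytes > B = 6, so hash it first: H(key) = 81, then zero-pad to 6 bytes: K' = 81 00 00 00 00 00.
K' ⊕ ipad = b7 36 36 36 36 36.  K' ⊕ opad = dd 5c 5c 5c 5c 5c.
Inner input = (K'⊕ipad) ∥ m = b7 36 36 36 36 36 ∥ f3 20.
Inner hash: sum = 183+54+54+54+54+54+243+32 = 728; mod 256 = 216 → d8.
Outer input = (K'⊕opad) ∥ inner = dd 5c 5c 5c 5c 5c ∥ d8.
Outer hash (tag): sum = 221+92+92+92+92+92+216 = 897; mod 256 = 129 → 81.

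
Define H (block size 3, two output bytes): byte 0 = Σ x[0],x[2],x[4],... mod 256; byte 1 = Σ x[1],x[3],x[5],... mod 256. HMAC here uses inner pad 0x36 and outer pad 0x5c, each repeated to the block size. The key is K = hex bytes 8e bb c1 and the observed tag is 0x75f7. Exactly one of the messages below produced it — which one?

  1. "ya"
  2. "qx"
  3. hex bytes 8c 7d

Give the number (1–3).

1

Key hex bytes 8e bb c1 is exactly B = 3 bytes: K' = 8e bb c1.
K' ⊕ ipad = b8 8d f7; K' ⊕ opad = d2 e7 9d.
m1: inner = H(b8 8d f7 79 61) = 10 06; tag = H(d2 e7 9d 10 06) = 75f7 ← matches
m2: inner = H(b8 8d f7 71 78) = 27 fe; tag = H(d2 e7 9d 27 fe) = 6d0e
m3: inner = H(b8 8d f7 8c 7d) = 2c 19; tag = H(d2 e7 9d 2c 19) = 8813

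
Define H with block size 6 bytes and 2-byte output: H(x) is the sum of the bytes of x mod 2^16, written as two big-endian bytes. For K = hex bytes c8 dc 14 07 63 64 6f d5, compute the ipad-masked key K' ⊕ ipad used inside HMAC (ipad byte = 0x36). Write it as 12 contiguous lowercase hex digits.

Key hex bytes c8 dc 14 07 63 64 6f d5 is 8 bytes > B = 6, so hash it first: H(key) = 03 ca, then zero-pad to 6 bytes: K' = 03 ca 00 00 00 00.
XOR each byte with 0x36: 03⊕36=35, ca⊕36=fc, 00⊕36=36, 00⊕36=36, 00⊕36=36, 00⊕36=36.

35fc36363636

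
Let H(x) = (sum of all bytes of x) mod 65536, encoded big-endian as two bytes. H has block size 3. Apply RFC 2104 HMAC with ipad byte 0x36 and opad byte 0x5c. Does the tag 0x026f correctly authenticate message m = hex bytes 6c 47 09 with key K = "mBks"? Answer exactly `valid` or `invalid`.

Key "mBks" = 6d 42 6b 73 is 4 bytes > B = 3, so hash it first: H(key) = 01 8d, then zero-pad to 3 bytes: K' = 01 8d 00.
K' ⊕ ipad = 37 bb 36; K' ⊕ opad = 5d d1 5c.
Inner hash: sum = 55+187+54+108+71+9 = 484 → 01 e4.
Outer hash (recomputed tag): sum = 93+209+92+1+228 = 623 → 02 6f.
Recomputed tag = 026f; claimed = 026f → match.

valid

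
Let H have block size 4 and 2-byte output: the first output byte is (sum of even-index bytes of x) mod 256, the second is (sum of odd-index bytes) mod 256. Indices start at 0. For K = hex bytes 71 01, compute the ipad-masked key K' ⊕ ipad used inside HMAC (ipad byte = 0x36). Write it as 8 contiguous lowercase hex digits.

Key hex bytes 71 01 is 2 bytes ≤ B = 4; zero-pad to 4 bytes: K' = 71 01 00 00.
XOR each byte with 0x36: 71⊕36=47, 01⊕36=37, 00⊕36=36, 00⊕36=36.

47373636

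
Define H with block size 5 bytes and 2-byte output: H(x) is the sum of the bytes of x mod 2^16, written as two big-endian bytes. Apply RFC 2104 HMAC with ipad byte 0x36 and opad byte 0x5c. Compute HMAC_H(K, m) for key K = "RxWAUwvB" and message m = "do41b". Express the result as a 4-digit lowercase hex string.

026f

Key "RxWAUwvB" = 52 78 57 41 55 77 76 42 is 8 bytes > B = 5, so hash it first: H(key) = 02 e6, then zero-pad to 5 bytes: K' = 02 e6 00 00 00.
K' ⊕ ipad = 34 d0 36 36 36.  K' ⊕ opad = 5e ba 5c 5c 5c.
Inner input = (K'⊕ipad) ∥ m = 34 d0 36 36 36 ∥ 64 6f 34 31 62.
Inner hash: sum = 52+208+54+54+54+100+111+52+49+98 = 832 → 03 40.
Outer input = (K'⊕opad) ∥ inner = 5e ba 5c 5c 5c ∥ 03 40.
Outer hash (tag): sum = 94+186+92+92+92+3+64 = 623 → 02 6f.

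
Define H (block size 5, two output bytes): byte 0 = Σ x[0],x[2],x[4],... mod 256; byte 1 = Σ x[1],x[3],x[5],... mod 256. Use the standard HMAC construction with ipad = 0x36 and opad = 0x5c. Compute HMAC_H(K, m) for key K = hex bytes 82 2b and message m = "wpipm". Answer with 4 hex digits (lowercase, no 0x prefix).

Key hex bytes 82 2b is 2 bytes ≤ B = 5; zero-pad to 5 bytes: K' = 82 2b 00 00 00.
K' ⊕ ipad = b4 1d 36 36 36.  K' ⊕ opad = de 77 5c 5c 5c.
Inner input = (K'⊕ipad) ∥ m = b4 1d 36 36 36 ∥ 77 70 69 70 6d.
Inner hash: even-index sum = 512 mod 256 = 0; odd-index sum = 416 mod 256 = 160 → 00 a0.
Outer input = (K'⊕opad) ∥ inner = de 77 5c 5c 5c ∥ 00 a0.
Outer hash (tag): even-index sum = 566 mod 256 = 54; odd-index sum = 211 mod 256 = 211 → 36 d3.

36d3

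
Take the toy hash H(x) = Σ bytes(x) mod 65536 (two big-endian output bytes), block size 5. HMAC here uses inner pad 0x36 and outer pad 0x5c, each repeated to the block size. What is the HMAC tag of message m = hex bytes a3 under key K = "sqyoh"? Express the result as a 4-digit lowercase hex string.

011f

Key "sqyoh" = 73 71 79 6f 68 is exactly B = 5 bytes: K' = 73 71 79 6f 68.
K' ⊕ ipad = 45 47 4f 59 5e.  K' ⊕ opad = 2f 2d 25 33 34.
Inner input = (K'⊕ipad) ∥ m = 45 47 4f 59 5e ∥ a3.
Inner hash: sum = 69+71+79+89+94+163 = 565 → 02 35.
Outer input = (K'⊕opad) ∥ inner = 2f 2d 25 33 34 ∥ 02 35.
Outer hash (tag): sum = 47+45+37+51+52+2+53 = 287 → 01 1f.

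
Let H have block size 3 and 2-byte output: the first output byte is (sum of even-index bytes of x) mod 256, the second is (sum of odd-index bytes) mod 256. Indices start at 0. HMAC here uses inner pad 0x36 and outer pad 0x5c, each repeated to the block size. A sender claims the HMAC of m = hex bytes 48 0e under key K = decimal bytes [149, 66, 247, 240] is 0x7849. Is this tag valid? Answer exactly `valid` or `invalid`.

Key decimal bytes [149, 66, 247, 240] = 95 42 f7 f0 is 4 bytes > B = 3, so hash it first: H(key) = 8c 32, then zero-pad to 3 bytes: K' = 8c 32 00.
K' ⊕ ipad = ba 04 36; K' ⊕ opad = d0 6e 5c.
Inner hash: even-index sum = 254 mod 256 = 254; odd-index sum = 76 mod 256 = 76 → fe 4c.
Outer hash (recomputed tag): even-index sum = 376 mod 256 = 120; odd-index sum = 364 mod 256 = 108 → 78 6c.
Recomputed tag = 786c; claimed = 7849 → mismatch.

invalid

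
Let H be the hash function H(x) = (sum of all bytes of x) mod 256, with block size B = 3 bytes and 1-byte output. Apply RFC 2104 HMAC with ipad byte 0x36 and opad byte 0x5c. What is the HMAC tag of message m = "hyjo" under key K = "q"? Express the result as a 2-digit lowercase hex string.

52

Key "q" = 71 is 1 byte ≤ B = 3; zero-pad to 3 bytes: K' = 71 00 00.
K' ⊕ ipad = 47 36 36.  K' ⊕ opad = 2d 5c 5c.
Inner input = (K'⊕ipad) ∥ m = 47 36 36 ∥ 68 79 6a 6f.
Inner hash: sum = 71+54+54+104+121+106+111 = 621; mod 256 = 109 → 6d.
Outer input = (K'⊕opad) ∥ inner = 2d 5c 5c ∥ 6d.
Outer hash (tag): sum = 45+92+92+109 = 338; mod 256 = 82 → 52.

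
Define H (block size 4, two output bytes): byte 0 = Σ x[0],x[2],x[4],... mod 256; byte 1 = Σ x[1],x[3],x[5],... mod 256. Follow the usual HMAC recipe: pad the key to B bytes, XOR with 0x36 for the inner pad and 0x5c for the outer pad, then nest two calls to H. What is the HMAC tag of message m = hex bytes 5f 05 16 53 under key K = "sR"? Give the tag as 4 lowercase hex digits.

7b5c

Key "sR" = 73 52 is 2 bytes ≤ B = 4; zero-pad to 4 bytes: K' = 73 52 00 00.
K' ⊕ ipad = 45 64 36 36.  K' ⊕ opad = 2f 0e 5c 5c.
Inner input = (K'⊕ipad) ∥ m = 45 64 36 36 ∥ 5f 05 16 53.
Inner hash: even-index sum = 240 mod 256 = 240; odd-index sum = 242 mod 256 = 242 → f0 f2.
Outer input = (K'⊕opad) ∥ inner = 2f 0e 5c 5c ∥ f0 f2.
Outer hash (tag): even-index sum = 379 mod 256 = 123; odd-index sum = 348 mod 256 = 92 → 7b 5c.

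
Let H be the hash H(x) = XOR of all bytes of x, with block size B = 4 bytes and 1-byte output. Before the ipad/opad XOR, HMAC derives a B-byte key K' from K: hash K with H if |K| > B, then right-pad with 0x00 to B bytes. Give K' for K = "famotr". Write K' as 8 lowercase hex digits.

|K| = 6 > B = 4, so first hash the key.
H(K): XOR 66⊕61⊕6d⊕6f⊕74⊕72 = 03.
Zero-pad H(K) = 03 to 4 bytes: K' = 03 00 00 00.

03000000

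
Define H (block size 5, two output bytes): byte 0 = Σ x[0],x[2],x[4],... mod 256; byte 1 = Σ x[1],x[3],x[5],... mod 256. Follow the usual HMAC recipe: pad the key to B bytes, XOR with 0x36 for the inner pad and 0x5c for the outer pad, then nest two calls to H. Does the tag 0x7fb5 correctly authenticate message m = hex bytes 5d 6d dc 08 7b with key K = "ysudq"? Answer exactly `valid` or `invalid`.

Key "ysudq" = 79 73 75 64 71 is exactly B = 5 bytes: K' = 79 73 75 64 71.
K' ⊕ ipad = 4f 45 43 52 47; K' ⊕ opad = 25 2f 29 38 2d.
Inner hash: even-index sum = 334 mod 256 = 78; odd-index sum = 587 mod 256 = 75 → 4e 4b.
Outer hash (recomputed tag): even-index sum = 198 mod 256 = 198; odd-index sum = 181 mod 256 = 181 → c6 b5.
Recomputed tag = c6b5; claimed = 7fb5 → mismatch.

invalid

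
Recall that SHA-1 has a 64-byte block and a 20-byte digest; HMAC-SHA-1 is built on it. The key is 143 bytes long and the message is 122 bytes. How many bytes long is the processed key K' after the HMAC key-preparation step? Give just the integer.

64

Key is 143 > 64 bytes, so it is hashed to 20 bytes then zero-padded to 64: |K'| = 64.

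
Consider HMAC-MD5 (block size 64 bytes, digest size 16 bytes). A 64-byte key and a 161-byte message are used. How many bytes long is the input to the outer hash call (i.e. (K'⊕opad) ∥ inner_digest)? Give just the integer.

Key is 64 ≤ 64 bytes, zero-padded: |K'| = 64.
Outer input = (K'⊕opad) ∥ H(inner) → 64 + 16 = 80 bytes.

80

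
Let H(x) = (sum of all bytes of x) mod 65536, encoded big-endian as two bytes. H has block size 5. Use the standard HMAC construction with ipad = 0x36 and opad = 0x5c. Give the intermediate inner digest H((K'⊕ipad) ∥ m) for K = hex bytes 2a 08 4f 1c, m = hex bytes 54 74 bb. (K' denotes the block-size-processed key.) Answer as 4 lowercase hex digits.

02b6

Key hex bytes 2a 08 4f 1c is 4 bytes ≤ B = 5; zero-pad to 5 bytes: K' = 2a 08 4f 1c 00.
K' ⊕ ipad = 1c 3e 79 2a 36.
Inner input = 1c 3e 79 2a 36 ∥ 54 74 bb.
Inner hash: sum = 28+62+121+42+54+84+116+187 = 694 → 02 b6.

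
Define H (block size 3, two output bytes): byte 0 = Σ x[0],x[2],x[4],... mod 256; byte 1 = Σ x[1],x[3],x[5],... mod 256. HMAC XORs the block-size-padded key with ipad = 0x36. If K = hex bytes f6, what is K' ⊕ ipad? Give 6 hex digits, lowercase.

Key hex bytes f6 is 1 byte ≤ B = 3; zero-pad to 3 bytes: K' = f6 00 00.
XOR each byte with 0x36: f6⊕36=c0, 00⊕36=36, 00⊕36=36.

c03636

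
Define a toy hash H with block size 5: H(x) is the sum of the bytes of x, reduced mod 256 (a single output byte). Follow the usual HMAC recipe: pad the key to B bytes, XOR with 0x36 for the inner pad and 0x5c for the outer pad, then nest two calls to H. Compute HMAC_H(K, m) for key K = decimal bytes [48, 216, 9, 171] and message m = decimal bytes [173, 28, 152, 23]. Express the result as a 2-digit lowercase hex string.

16

Key decimal bytes [48, 216, 9, 171] = 30 d8 09 ab is 4 bytes ≤ B = 5; zero-pad to 5 bytes: K' = 30 d8 09 ab 00.
K' ⊕ ipad = 06 ee 3f 9d 36.  K' ⊕ opad = 6c 84 55 f7 5c.
Inner input = (K'⊕ipad) ∥ m = 06 ee 3f 9d 36 ∥ ad 1c 98 17.
Inner hash: sum = 6+238+63+157+54+173+28+152+23 = 894; mod 256 = 126 → 7e.
Outer input = (K'⊕opad) ∥ inner = 6c 84 55 f7 5c ∥ 7e.
Outer hash (tag): sum = 108+132+85+247+92+126 = 790; mod 256 = 22 → 16.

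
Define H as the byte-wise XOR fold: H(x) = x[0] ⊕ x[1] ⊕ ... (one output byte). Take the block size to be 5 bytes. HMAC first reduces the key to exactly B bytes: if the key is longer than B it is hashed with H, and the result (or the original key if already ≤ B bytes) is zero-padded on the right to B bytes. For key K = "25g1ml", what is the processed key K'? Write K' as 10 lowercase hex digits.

5000000000

|K| = 6 > B = 5, so first hash the key.
H(K): XOR 32⊕35⊕67⊕31⊕6d⊕6c = 50.
Zero-pad H(K) = 50 to 5 bytes: K' = 50 00 00 00 00.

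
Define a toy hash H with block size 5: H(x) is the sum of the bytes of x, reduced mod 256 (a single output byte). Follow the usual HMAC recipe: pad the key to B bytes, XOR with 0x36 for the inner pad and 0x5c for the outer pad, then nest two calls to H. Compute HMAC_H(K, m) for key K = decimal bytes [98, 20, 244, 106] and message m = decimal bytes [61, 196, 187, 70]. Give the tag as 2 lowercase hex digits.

8c

Key decimal bytes [98, 20, 244, 106] = 62 14 f4 6a is 4 bytes ≤ B = 5; zero-pad to 5 bytes: K' = 62 14 f4 6a 00.
K' ⊕ ipad = 54 22 c2 5c 36.  K' ⊕ opad = 3e 48 a8 36 5c.
Inner input = (K'⊕ipad) ∥ m = 54 22 c2 5c 36 ∥ 3d c4 bb 46.
Inner hash: sum = 84+34+194+92+54+61+196+187+70 = 972; mod 256 = 204 → cc.
Outer input = (K'⊕opad) ∥ inner = 3e 48 a8 36 5c ∥ cc.
Outer hash (tag): sum = 62+72+168+54+92+204 = 652; mod 256 = 140 → 8c.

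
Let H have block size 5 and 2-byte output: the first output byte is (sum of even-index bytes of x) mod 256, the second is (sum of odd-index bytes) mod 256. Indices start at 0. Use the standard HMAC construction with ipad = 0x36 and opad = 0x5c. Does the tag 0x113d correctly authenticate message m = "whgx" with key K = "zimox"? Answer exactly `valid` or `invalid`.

valid

Key "zimox" = 7a 69 6d 6f 78 is exactly B = 5 bytes: K' = 7a 69 6d 6f 78.
K' ⊕ ipad = 4c 5f 5b 59 4e; K' ⊕ opad = 26 35 31 33 24.
Inner hash: even-index sum = 469 mod 256 = 213; odd-index sum = 406 mod 256 = 150 → d5 96.
Outer hash (recomputed tag): even-index sum = 273 mod 256 = 17; odd-index sum = 317 mod 256 = 61 → 11 3d.
Recomputed tag = 113d; claimed = 113d → match.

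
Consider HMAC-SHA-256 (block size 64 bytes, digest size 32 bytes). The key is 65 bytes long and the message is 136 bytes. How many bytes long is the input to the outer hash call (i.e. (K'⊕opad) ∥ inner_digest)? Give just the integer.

96

Key is 65 > 64 bytes, so it is hashed to 32 bytes then zero-padded to 64: |K'| = 64.
Outer input = (K'⊕opad) ∥ H(inner) → 64 + 32 = 96 bytes.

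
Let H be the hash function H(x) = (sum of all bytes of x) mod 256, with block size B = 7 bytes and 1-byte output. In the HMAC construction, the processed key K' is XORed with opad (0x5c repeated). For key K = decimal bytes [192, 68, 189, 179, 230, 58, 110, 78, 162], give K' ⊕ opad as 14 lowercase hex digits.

ae5c5c5c5c5c5c

Key decimal bytes [192, 68, 189, 179, 230, 58, 110, 78, 162] = c0 44 bd b3 e6 3a 6e 4e a2 is 9 bytes > B = 7, so hash it first: H(key) = f2, then zero-pad to 7 bytes: K' = f2 00 00 00 00 00 00.
XOR each byte with 0x5c: f2⊕5c=ae, 00⊕5c=5c, 00⊕5c=5c, 00⊕5c=5c, 00⊕5c=5c, 00⊕5c=5c, 00⊕5c=5c.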